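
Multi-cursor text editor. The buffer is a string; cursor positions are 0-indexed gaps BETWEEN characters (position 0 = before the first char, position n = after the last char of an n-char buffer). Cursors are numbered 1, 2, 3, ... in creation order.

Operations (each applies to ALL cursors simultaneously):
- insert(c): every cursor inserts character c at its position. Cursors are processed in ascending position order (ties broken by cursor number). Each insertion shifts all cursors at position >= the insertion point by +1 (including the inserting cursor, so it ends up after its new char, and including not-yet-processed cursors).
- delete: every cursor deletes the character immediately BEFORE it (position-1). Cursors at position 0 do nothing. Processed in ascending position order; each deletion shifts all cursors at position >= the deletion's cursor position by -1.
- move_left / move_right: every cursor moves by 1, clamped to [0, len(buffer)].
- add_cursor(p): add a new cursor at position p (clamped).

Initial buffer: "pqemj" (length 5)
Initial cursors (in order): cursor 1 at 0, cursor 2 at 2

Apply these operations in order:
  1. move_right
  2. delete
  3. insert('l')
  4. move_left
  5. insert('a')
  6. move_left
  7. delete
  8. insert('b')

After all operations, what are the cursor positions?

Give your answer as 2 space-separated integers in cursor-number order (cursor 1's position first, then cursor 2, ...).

After op 1 (move_right): buffer="pqemj" (len 5), cursors c1@1 c2@3, authorship .....
After op 2 (delete): buffer="qmj" (len 3), cursors c1@0 c2@1, authorship ...
After op 3 (insert('l')): buffer="lqlmj" (len 5), cursors c1@1 c2@3, authorship 1.2..
After op 4 (move_left): buffer="lqlmj" (len 5), cursors c1@0 c2@2, authorship 1.2..
After op 5 (insert('a')): buffer="alqalmj" (len 7), cursors c1@1 c2@4, authorship 11.22..
After op 6 (move_left): buffer="alqalmj" (len 7), cursors c1@0 c2@3, authorship 11.22..
After op 7 (delete): buffer="alalmj" (len 6), cursors c1@0 c2@2, authorship 1122..
After op 8 (insert('b')): buffer="balbalmj" (len 8), cursors c1@1 c2@4, authorship 111222..

Answer: 1 4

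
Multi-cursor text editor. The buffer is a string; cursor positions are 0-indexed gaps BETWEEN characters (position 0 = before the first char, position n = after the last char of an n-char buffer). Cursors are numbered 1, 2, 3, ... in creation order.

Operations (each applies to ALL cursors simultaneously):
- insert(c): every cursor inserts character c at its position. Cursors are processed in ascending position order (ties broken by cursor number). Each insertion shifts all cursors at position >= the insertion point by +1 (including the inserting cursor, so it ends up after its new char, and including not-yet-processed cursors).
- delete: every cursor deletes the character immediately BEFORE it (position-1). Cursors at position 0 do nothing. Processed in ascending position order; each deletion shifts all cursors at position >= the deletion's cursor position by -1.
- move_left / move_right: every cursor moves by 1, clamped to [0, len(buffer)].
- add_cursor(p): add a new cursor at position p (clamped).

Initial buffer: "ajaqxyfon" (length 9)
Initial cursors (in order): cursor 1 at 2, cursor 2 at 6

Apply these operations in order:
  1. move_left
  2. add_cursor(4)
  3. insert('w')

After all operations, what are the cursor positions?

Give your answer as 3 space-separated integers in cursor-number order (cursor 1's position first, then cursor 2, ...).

After op 1 (move_left): buffer="ajaqxyfon" (len 9), cursors c1@1 c2@5, authorship .........
After op 2 (add_cursor(4)): buffer="ajaqxyfon" (len 9), cursors c1@1 c3@4 c2@5, authorship .........
After op 3 (insert('w')): buffer="awjaqwxwyfon" (len 12), cursors c1@2 c3@6 c2@8, authorship .1...3.2....

Answer: 2 8 6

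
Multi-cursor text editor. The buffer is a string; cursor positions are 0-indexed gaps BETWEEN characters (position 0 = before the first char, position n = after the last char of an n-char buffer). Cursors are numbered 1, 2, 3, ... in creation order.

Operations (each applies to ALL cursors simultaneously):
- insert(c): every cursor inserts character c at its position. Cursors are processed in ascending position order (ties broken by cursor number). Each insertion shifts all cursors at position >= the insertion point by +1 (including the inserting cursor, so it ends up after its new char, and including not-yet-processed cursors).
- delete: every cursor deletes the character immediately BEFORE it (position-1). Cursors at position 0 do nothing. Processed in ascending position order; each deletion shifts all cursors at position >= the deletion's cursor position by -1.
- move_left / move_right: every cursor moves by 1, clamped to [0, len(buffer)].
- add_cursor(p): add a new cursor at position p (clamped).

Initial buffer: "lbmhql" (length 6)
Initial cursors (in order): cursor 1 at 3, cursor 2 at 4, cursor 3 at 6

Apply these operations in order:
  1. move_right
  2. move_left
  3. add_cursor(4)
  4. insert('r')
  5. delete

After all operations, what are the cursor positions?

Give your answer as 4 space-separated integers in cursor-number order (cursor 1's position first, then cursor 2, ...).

After op 1 (move_right): buffer="lbmhql" (len 6), cursors c1@4 c2@5 c3@6, authorship ......
After op 2 (move_left): buffer="lbmhql" (len 6), cursors c1@3 c2@4 c3@5, authorship ......
After op 3 (add_cursor(4)): buffer="lbmhql" (len 6), cursors c1@3 c2@4 c4@4 c3@5, authorship ......
After op 4 (insert('r')): buffer="lbmrhrrqrl" (len 10), cursors c1@4 c2@7 c4@7 c3@9, authorship ...1.24.3.
After op 5 (delete): buffer="lbmhql" (len 6), cursors c1@3 c2@4 c4@4 c3@5, authorship ......

Answer: 3 4 5 4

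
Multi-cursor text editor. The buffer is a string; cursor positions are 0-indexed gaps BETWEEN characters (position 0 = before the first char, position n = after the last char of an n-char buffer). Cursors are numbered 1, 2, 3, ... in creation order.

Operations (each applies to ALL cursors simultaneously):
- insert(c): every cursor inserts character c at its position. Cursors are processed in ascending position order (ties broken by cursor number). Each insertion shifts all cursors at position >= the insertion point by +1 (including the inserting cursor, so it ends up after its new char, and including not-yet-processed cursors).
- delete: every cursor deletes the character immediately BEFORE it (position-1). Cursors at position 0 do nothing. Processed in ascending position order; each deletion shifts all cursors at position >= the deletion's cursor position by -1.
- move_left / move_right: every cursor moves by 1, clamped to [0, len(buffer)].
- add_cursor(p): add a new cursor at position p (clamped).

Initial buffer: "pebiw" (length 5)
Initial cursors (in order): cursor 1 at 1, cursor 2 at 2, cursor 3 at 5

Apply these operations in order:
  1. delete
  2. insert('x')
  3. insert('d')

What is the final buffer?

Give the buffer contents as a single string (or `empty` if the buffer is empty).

After op 1 (delete): buffer="bi" (len 2), cursors c1@0 c2@0 c3@2, authorship ..
After op 2 (insert('x')): buffer="xxbix" (len 5), cursors c1@2 c2@2 c3@5, authorship 12..3
After op 3 (insert('d')): buffer="xxddbixd" (len 8), cursors c1@4 c2@4 c3@8, authorship 1212..33

Answer: xxddbixd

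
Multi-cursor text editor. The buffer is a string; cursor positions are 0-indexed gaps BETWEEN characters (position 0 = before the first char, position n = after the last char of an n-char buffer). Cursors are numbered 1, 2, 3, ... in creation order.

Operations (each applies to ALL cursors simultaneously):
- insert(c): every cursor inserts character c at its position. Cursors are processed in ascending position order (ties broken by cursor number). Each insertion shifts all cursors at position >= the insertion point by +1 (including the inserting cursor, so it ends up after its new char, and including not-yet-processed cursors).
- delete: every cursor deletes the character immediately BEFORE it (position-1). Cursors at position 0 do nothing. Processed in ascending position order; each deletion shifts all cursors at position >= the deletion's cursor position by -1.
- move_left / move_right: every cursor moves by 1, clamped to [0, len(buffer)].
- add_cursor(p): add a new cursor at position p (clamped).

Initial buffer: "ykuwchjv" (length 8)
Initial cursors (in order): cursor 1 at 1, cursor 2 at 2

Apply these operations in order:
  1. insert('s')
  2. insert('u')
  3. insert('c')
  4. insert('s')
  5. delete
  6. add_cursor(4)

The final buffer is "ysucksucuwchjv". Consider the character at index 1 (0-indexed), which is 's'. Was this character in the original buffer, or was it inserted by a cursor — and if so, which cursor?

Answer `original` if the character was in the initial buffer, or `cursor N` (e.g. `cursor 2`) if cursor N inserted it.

After op 1 (insert('s')): buffer="ysksuwchjv" (len 10), cursors c1@2 c2@4, authorship .1.2......
After op 2 (insert('u')): buffer="ysuksuuwchjv" (len 12), cursors c1@3 c2@6, authorship .11.22......
After op 3 (insert('c')): buffer="ysucksucuwchjv" (len 14), cursors c1@4 c2@8, authorship .111.222......
After op 4 (insert('s')): buffer="ysucsksucsuwchjv" (len 16), cursors c1@5 c2@10, authorship .1111.2222......
After op 5 (delete): buffer="ysucksucuwchjv" (len 14), cursors c1@4 c2@8, authorship .111.222......
After op 6 (add_cursor(4)): buffer="ysucksucuwchjv" (len 14), cursors c1@4 c3@4 c2@8, authorship .111.222......
Authorship (.=original, N=cursor N): . 1 1 1 . 2 2 2 . . . . . .
Index 1: author = 1

Answer: cursor 1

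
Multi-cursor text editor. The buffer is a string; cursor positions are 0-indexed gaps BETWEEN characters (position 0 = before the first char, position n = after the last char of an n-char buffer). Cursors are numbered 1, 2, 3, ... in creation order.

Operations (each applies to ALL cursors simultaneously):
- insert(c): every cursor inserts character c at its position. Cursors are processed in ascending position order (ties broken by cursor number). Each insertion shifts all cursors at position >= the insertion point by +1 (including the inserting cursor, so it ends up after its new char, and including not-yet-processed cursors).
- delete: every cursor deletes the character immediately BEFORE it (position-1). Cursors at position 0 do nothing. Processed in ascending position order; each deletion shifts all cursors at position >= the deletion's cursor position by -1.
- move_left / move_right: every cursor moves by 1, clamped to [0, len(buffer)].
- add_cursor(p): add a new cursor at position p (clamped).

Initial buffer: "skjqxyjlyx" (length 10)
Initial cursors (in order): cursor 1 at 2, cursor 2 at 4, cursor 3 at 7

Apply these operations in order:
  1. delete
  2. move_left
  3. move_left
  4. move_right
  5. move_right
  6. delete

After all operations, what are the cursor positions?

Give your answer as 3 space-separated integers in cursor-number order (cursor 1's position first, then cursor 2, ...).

Answer: 0 0 1

Derivation:
After op 1 (delete): buffer="sjxylyx" (len 7), cursors c1@1 c2@2 c3@4, authorship .......
After op 2 (move_left): buffer="sjxylyx" (len 7), cursors c1@0 c2@1 c3@3, authorship .......
After op 3 (move_left): buffer="sjxylyx" (len 7), cursors c1@0 c2@0 c3@2, authorship .......
After op 4 (move_right): buffer="sjxylyx" (len 7), cursors c1@1 c2@1 c3@3, authorship .......
After op 5 (move_right): buffer="sjxylyx" (len 7), cursors c1@2 c2@2 c3@4, authorship .......
After op 6 (delete): buffer="xlyx" (len 4), cursors c1@0 c2@0 c3@1, authorship ....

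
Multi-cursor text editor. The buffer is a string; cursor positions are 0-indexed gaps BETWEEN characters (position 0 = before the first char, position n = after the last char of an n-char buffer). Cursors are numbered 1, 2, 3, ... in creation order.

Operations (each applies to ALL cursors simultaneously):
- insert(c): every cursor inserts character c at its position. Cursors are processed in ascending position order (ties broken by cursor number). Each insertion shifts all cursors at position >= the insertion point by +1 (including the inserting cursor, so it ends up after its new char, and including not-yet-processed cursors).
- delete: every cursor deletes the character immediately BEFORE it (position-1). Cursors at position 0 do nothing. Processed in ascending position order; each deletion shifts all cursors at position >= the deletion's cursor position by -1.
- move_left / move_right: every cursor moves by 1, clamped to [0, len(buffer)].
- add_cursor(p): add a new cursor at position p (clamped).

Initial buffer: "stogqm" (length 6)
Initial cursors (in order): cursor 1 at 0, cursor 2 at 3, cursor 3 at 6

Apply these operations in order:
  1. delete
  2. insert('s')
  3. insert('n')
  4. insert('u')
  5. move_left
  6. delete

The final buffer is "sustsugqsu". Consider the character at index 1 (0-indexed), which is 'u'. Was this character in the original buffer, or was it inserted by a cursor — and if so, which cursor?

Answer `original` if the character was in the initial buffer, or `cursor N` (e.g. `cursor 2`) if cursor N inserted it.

After op 1 (delete): buffer="stgq" (len 4), cursors c1@0 c2@2 c3@4, authorship ....
After op 2 (insert('s')): buffer="sstsgqs" (len 7), cursors c1@1 c2@4 c3@7, authorship 1..2..3
After op 3 (insert('n')): buffer="snstsngqsn" (len 10), cursors c1@2 c2@6 c3@10, authorship 11..22..33
After op 4 (insert('u')): buffer="snustsnugqsnu" (len 13), cursors c1@3 c2@8 c3@13, authorship 111..222..333
After op 5 (move_left): buffer="snustsnugqsnu" (len 13), cursors c1@2 c2@7 c3@12, authorship 111..222..333
After op 6 (delete): buffer="sustsugqsu" (len 10), cursors c1@1 c2@5 c3@9, authorship 11..22..33
Authorship (.=original, N=cursor N): 1 1 . . 2 2 . . 3 3
Index 1: author = 1

Answer: cursor 1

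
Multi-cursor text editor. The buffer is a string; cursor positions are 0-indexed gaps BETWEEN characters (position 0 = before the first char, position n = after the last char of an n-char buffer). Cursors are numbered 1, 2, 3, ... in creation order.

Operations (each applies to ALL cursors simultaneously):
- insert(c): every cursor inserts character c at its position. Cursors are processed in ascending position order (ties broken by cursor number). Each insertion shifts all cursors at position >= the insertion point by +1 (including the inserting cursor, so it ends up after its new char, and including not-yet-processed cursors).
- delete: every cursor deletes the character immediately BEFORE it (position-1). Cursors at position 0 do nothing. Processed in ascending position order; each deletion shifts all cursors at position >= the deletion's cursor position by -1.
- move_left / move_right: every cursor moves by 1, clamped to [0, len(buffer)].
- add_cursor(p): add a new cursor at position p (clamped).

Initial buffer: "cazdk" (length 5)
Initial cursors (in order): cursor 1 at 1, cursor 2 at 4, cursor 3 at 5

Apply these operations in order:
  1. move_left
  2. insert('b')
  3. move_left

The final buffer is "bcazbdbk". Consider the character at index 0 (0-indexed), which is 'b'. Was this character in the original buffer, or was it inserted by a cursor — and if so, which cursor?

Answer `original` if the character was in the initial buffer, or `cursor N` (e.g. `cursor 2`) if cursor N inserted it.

After op 1 (move_left): buffer="cazdk" (len 5), cursors c1@0 c2@3 c3@4, authorship .....
After op 2 (insert('b')): buffer="bcazbdbk" (len 8), cursors c1@1 c2@5 c3@7, authorship 1...2.3.
After op 3 (move_left): buffer="bcazbdbk" (len 8), cursors c1@0 c2@4 c3@6, authorship 1...2.3.
Authorship (.=original, N=cursor N): 1 . . . 2 . 3 .
Index 0: author = 1

Answer: cursor 1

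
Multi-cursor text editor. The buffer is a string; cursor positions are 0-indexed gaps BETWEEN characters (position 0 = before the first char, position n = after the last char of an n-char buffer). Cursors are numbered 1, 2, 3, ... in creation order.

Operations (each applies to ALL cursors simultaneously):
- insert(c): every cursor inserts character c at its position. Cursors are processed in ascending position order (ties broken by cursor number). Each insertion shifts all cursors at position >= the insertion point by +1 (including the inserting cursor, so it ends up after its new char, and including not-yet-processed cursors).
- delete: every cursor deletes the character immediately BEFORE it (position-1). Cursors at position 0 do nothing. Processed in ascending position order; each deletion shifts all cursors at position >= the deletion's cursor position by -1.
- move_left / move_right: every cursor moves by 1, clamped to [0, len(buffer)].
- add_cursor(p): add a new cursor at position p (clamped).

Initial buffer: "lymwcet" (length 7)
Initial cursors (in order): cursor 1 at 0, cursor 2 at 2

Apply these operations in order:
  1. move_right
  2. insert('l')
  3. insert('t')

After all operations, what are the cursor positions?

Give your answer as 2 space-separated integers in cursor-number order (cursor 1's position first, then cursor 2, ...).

Answer: 3 7

Derivation:
After op 1 (move_right): buffer="lymwcet" (len 7), cursors c1@1 c2@3, authorship .......
After op 2 (insert('l')): buffer="llymlwcet" (len 9), cursors c1@2 c2@5, authorship .1..2....
After op 3 (insert('t')): buffer="lltymltwcet" (len 11), cursors c1@3 c2@7, authorship .11..22....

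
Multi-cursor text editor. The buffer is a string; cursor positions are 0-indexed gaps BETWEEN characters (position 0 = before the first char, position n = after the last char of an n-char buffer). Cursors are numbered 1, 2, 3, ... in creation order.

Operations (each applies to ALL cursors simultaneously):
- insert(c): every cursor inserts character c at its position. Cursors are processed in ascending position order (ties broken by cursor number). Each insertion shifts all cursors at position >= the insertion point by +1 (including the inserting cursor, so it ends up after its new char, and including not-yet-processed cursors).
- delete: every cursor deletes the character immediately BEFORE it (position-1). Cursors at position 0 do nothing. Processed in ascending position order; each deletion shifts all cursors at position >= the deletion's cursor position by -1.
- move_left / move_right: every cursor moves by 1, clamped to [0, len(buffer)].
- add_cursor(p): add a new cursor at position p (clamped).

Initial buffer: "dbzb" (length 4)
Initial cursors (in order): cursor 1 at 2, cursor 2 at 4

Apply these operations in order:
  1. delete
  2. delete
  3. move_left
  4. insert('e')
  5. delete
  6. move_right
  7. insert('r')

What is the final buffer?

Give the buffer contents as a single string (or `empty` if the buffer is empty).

Answer: rr

Derivation:
After op 1 (delete): buffer="dz" (len 2), cursors c1@1 c2@2, authorship ..
After op 2 (delete): buffer="" (len 0), cursors c1@0 c2@0, authorship 
After op 3 (move_left): buffer="" (len 0), cursors c1@0 c2@0, authorship 
After op 4 (insert('e')): buffer="ee" (len 2), cursors c1@2 c2@2, authorship 12
After op 5 (delete): buffer="" (len 0), cursors c1@0 c2@0, authorship 
After op 6 (move_right): buffer="" (len 0), cursors c1@0 c2@0, authorship 
After op 7 (insert('r')): buffer="rr" (len 2), cursors c1@2 c2@2, authorship 12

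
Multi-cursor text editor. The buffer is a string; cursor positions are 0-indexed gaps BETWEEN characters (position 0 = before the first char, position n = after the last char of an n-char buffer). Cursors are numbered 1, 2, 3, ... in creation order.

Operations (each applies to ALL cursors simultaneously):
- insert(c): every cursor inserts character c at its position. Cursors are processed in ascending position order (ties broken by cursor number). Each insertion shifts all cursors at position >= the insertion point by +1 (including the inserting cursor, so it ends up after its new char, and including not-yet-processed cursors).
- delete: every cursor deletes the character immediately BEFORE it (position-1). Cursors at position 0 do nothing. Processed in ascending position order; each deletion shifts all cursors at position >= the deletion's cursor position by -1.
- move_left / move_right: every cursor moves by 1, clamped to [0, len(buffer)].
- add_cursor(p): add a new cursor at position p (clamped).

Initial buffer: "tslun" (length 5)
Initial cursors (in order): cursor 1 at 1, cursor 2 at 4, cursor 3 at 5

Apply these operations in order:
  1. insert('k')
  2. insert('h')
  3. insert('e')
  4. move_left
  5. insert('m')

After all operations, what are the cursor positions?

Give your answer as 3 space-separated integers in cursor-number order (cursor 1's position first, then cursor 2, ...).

Answer: 4 11 16

Derivation:
After op 1 (insert('k')): buffer="tksluknk" (len 8), cursors c1@2 c2@6 c3@8, authorship .1...2.3
After op 2 (insert('h')): buffer="tkhslukhnkh" (len 11), cursors c1@3 c2@8 c3@11, authorship .11...22.33
After op 3 (insert('e')): buffer="tkheslukhenkhe" (len 14), cursors c1@4 c2@10 c3@14, authorship .111...222.333
After op 4 (move_left): buffer="tkheslukhenkhe" (len 14), cursors c1@3 c2@9 c3@13, authorship .111...222.333
After op 5 (insert('m')): buffer="tkhmeslukhmenkhme" (len 17), cursors c1@4 c2@11 c3@16, authorship .1111...2222.3333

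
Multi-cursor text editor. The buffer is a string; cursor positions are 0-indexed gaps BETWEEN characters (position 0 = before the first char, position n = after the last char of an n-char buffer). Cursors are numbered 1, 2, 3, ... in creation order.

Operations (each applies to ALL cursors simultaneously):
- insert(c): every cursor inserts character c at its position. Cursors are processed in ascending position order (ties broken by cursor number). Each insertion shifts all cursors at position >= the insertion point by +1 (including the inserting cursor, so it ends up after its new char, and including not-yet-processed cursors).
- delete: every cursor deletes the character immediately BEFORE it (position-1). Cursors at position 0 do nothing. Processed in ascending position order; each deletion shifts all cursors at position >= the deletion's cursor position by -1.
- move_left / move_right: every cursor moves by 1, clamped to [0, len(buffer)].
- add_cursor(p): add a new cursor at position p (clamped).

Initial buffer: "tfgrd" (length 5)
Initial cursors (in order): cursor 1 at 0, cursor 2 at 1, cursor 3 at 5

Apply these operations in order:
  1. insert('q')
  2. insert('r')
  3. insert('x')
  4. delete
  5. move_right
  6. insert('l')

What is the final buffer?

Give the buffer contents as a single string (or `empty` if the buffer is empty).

Answer: qrtlqrflgrdqrl

Derivation:
After op 1 (insert('q')): buffer="qtqfgrdq" (len 8), cursors c1@1 c2@3 c3@8, authorship 1.2....3
After op 2 (insert('r')): buffer="qrtqrfgrdqr" (len 11), cursors c1@2 c2@5 c3@11, authorship 11.22....33
After op 3 (insert('x')): buffer="qrxtqrxfgrdqrx" (len 14), cursors c1@3 c2@7 c3@14, authorship 111.222....333
After op 4 (delete): buffer="qrtqrfgrdqr" (len 11), cursors c1@2 c2@5 c3@11, authorship 11.22....33
After op 5 (move_right): buffer="qrtqrfgrdqr" (len 11), cursors c1@3 c2@6 c3@11, authorship 11.22....33
After op 6 (insert('l')): buffer="qrtlqrflgrdqrl" (len 14), cursors c1@4 c2@8 c3@14, authorship 11.122.2...333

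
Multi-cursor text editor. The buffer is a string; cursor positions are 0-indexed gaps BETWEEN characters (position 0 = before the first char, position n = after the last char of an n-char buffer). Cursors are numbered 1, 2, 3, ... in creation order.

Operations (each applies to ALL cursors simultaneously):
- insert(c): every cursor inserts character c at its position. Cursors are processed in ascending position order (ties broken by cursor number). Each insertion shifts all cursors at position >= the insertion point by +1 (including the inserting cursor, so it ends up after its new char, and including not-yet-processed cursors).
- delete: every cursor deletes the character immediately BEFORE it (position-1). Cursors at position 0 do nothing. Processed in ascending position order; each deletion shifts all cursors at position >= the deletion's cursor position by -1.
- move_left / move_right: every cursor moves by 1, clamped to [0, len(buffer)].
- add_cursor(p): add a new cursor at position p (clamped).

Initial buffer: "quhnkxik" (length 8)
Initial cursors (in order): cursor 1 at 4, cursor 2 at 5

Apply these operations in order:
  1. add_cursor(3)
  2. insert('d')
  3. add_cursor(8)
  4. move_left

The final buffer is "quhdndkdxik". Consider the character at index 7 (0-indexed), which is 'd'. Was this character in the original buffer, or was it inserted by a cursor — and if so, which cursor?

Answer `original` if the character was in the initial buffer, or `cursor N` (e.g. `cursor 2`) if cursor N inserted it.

Answer: cursor 2

Derivation:
After op 1 (add_cursor(3)): buffer="quhnkxik" (len 8), cursors c3@3 c1@4 c2@5, authorship ........
After op 2 (insert('d')): buffer="quhdndkdxik" (len 11), cursors c3@4 c1@6 c2@8, authorship ...3.1.2...
After op 3 (add_cursor(8)): buffer="quhdndkdxik" (len 11), cursors c3@4 c1@6 c2@8 c4@8, authorship ...3.1.2...
After op 4 (move_left): buffer="quhdndkdxik" (len 11), cursors c3@3 c1@5 c2@7 c4@7, authorship ...3.1.2...
Authorship (.=original, N=cursor N): . . . 3 . 1 . 2 . . .
Index 7: author = 2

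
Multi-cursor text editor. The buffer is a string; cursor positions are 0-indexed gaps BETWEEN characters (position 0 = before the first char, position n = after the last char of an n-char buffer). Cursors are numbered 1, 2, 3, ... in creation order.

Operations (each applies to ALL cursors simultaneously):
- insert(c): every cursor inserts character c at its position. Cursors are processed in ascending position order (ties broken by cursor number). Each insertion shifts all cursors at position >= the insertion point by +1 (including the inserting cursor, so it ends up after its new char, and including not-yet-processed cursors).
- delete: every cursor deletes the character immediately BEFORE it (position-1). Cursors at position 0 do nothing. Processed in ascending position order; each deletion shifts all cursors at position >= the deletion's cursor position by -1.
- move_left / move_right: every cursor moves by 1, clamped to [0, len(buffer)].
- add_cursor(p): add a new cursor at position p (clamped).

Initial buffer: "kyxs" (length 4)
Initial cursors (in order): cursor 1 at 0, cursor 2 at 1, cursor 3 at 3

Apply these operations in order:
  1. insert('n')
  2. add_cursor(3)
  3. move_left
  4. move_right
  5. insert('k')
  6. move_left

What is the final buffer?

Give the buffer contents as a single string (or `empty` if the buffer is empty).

Answer: nkknkkyxnks

Derivation:
After op 1 (insert('n')): buffer="nknyxns" (len 7), cursors c1@1 c2@3 c3@6, authorship 1.2..3.
After op 2 (add_cursor(3)): buffer="nknyxns" (len 7), cursors c1@1 c2@3 c4@3 c3@6, authorship 1.2..3.
After op 3 (move_left): buffer="nknyxns" (len 7), cursors c1@0 c2@2 c4@2 c3@5, authorship 1.2..3.
After op 4 (move_right): buffer="nknyxns" (len 7), cursors c1@1 c2@3 c4@3 c3@6, authorship 1.2..3.
After op 5 (insert('k')): buffer="nkknkkyxnks" (len 11), cursors c1@2 c2@6 c4@6 c3@10, authorship 11.224..33.
After op 6 (move_left): buffer="nkknkkyxnks" (len 11), cursors c1@1 c2@5 c4@5 c3@9, authorship 11.224..33.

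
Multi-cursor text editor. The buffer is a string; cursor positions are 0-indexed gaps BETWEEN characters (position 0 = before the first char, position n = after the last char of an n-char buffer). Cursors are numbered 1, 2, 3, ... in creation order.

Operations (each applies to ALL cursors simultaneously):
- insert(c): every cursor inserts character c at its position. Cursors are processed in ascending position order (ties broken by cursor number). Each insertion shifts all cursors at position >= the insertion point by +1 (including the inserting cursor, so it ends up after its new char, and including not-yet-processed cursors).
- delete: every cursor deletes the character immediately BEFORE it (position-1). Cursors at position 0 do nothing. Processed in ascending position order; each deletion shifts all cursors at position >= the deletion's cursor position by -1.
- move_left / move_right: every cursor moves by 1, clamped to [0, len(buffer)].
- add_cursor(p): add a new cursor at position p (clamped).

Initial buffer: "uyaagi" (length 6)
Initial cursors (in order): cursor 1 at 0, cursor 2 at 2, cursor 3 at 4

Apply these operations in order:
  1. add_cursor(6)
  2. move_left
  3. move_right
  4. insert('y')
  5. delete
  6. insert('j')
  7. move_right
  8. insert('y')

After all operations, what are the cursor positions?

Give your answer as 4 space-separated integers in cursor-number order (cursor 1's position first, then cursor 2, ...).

After op 1 (add_cursor(6)): buffer="uyaagi" (len 6), cursors c1@0 c2@2 c3@4 c4@6, authorship ......
After op 2 (move_left): buffer="uyaagi" (len 6), cursors c1@0 c2@1 c3@3 c4@5, authorship ......
After op 3 (move_right): buffer="uyaagi" (len 6), cursors c1@1 c2@2 c3@4 c4@6, authorship ......
After op 4 (insert('y')): buffer="uyyyaaygiy" (len 10), cursors c1@2 c2@4 c3@7 c4@10, authorship .1.2..3..4
After op 5 (delete): buffer="uyaagi" (len 6), cursors c1@1 c2@2 c3@4 c4@6, authorship ......
After op 6 (insert('j')): buffer="ujyjaajgij" (len 10), cursors c1@2 c2@4 c3@7 c4@10, authorship .1.2..3..4
After op 7 (move_right): buffer="ujyjaajgij" (len 10), cursors c1@3 c2@5 c3@8 c4@10, authorship .1.2..3..4
After op 8 (insert('y')): buffer="ujyyjayajgyijy" (len 14), cursors c1@4 c2@7 c3@11 c4@14, authorship .1.12.2.3.3.44

Answer: 4 7 11 14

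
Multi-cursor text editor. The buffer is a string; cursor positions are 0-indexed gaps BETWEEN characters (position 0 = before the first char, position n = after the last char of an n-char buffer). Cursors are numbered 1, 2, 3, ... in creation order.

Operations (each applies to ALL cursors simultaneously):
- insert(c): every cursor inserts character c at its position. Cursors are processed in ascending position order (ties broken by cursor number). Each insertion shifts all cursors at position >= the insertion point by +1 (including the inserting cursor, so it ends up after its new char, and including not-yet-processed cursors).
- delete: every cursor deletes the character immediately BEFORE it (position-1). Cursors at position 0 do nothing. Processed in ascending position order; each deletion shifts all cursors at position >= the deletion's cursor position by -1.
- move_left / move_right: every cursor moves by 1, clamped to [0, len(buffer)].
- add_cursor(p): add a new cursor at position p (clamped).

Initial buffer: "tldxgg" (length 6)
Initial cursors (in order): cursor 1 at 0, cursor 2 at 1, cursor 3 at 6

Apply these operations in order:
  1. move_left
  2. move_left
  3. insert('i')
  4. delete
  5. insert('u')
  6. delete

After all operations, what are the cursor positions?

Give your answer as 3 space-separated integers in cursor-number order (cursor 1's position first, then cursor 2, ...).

After op 1 (move_left): buffer="tldxgg" (len 6), cursors c1@0 c2@0 c3@5, authorship ......
After op 2 (move_left): buffer="tldxgg" (len 6), cursors c1@0 c2@0 c3@4, authorship ......
After op 3 (insert('i')): buffer="iitldxigg" (len 9), cursors c1@2 c2@2 c3@7, authorship 12....3..
After op 4 (delete): buffer="tldxgg" (len 6), cursors c1@0 c2@0 c3@4, authorship ......
After op 5 (insert('u')): buffer="uutldxugg" (len 9), cursors c1@2 c2@2 c3@7, authorship 12....3..
After op 6 (delete): buffer="tldxgg" (len 6), cursors c1@0 c2@0 c3@4, authorship ......

Answer: 0 0 4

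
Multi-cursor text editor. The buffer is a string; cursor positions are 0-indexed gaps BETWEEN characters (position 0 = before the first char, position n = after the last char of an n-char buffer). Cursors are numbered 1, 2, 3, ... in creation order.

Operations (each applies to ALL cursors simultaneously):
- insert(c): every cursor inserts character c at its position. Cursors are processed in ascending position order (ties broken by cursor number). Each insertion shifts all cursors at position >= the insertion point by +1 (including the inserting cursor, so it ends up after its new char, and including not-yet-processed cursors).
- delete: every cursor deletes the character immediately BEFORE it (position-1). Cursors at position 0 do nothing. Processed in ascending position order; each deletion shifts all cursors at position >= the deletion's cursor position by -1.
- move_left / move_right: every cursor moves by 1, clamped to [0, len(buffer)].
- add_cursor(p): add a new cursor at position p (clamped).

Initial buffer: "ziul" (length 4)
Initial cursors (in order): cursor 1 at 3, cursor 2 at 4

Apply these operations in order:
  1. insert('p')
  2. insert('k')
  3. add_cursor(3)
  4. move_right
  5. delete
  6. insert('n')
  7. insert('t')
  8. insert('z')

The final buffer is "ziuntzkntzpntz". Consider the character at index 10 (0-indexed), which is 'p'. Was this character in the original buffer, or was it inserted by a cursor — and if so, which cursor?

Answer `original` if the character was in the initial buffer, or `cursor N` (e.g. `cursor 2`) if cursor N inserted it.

After op 1 (insert('p')): buffer="ziuplp" (len 6), cursors c1@4 c2@6, authorship ...1.2
After op 2 (insert('k')): buffer="ziupklpk" (len 8), cursors c1@5 c2@8, authorship ...11.22
After op 3 (add_cursor(3)): buffer="ziupklpk" (len 8), cursors c3@3 c1@5 c2@8, authorship ...11.22
After op 4 (move_right): buffer="ziupklpk" (len 8), cursors c3@4 c1@6 c2@8, authorship ...11.22
After op 5 (delete): buffer="ziukp" (len 5), cursors c3@3 c1@4 c2@5, authorship ...12
After op 6 (insert('n')): buffer="ziunknpn" (len 8), cursors c3@4 c1@6 c2@8, authorship ...31122
After op 7 (insert('t')): buffer="ziuntkntpnt" (len 11), cursors c3@5 c1@8 c2@11, authorship ...33111222
After op 8 (insert('z')): buffer="ziuntzkntzpntz" (len 14), cursors c3@6 c1@10 c2@14, authorship ...33311112222
Authorship (.=original, N=cursor N): . . . 3 3 3 1 1 1 1 2 2 2 2
Index 10: author = 2

Answer: cursor 2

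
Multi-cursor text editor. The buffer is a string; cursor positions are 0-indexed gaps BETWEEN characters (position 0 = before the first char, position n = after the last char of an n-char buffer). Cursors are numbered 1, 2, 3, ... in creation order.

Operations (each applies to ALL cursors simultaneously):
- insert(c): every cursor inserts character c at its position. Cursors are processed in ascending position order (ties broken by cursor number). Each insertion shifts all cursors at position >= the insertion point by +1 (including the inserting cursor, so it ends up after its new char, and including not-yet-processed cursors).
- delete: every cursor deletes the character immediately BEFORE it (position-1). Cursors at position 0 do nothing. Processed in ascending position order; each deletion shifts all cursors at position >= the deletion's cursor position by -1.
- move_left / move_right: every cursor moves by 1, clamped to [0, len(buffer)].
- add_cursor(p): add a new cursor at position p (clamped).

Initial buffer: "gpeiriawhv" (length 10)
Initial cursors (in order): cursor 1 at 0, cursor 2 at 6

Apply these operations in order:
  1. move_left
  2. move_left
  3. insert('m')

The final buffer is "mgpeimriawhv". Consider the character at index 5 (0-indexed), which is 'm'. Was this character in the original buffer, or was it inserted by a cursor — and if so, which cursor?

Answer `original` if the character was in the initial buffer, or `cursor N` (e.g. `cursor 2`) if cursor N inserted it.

Answer: cursor 2

Derivation:
After op 1 (move_left): buffer="gpeiriawhv" (len 10), cursors c1@0 c2@5, authorship ..........
After op 2 (move_left): buffer="gpeiriawhv" (len 10), cursors c1@0 c2@4, authorship ..........
After op 3 (insert('m')): buffer="mgpeimriawhv" (len 12), cursors c1@1 c2@6, authorship 1....2......
Authorship (.=original, N=cursor N): 1 . . . . 2 . . . . . .
Index 5: author = 2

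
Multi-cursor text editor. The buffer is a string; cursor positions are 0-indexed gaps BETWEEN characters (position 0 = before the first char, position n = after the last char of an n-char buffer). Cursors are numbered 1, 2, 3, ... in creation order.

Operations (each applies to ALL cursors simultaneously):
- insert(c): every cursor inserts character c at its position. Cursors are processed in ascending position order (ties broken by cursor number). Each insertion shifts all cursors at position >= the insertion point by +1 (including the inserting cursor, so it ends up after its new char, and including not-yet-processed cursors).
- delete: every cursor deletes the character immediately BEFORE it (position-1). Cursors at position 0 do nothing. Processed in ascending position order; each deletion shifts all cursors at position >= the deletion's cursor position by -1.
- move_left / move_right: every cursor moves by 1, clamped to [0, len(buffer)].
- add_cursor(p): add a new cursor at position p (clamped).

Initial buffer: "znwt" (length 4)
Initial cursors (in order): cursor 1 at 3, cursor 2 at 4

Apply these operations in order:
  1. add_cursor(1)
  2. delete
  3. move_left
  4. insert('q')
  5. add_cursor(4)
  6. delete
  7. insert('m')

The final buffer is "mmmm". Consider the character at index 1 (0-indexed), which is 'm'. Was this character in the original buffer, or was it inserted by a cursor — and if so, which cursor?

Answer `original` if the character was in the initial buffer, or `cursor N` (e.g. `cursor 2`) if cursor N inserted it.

After op 1 (add_cursor(1)): buffer="znwt" (len 4), cursors c3@1 c1@3 c2@4, authorship ....
After op 2 (delete): buffer="n" (len 1), cursors c3@0 c1@1 c2@1, authorship .
After op 3 (move_left): buffer="n" (len 1), cursors c1@0 c2@0 c3@0, authorship .
After op 4 (insert('q')): buffer="qqqn" (len 4), cursors c1@3 c2@3 c3@3, authorship 123.
After op 5 (add_cursor(4)): buffer="qqqn" (len 4), cursors c1@3 c2@3 c3@3 c4@4, authorship 123.
After op 6 (delete): buffer="" (len 0), cursors c1@0 c2@0 c3@0 c4@0, authorship 
After op 7 (insert('m')): buffer="mmmm" (len 4), cursors c1@4 c2@4 c3@4 c4@4, authorship 1234
Authorship (.=original, N=cursor N): 1 2 3 4
Index 1: author = 2

Answer: cursor 2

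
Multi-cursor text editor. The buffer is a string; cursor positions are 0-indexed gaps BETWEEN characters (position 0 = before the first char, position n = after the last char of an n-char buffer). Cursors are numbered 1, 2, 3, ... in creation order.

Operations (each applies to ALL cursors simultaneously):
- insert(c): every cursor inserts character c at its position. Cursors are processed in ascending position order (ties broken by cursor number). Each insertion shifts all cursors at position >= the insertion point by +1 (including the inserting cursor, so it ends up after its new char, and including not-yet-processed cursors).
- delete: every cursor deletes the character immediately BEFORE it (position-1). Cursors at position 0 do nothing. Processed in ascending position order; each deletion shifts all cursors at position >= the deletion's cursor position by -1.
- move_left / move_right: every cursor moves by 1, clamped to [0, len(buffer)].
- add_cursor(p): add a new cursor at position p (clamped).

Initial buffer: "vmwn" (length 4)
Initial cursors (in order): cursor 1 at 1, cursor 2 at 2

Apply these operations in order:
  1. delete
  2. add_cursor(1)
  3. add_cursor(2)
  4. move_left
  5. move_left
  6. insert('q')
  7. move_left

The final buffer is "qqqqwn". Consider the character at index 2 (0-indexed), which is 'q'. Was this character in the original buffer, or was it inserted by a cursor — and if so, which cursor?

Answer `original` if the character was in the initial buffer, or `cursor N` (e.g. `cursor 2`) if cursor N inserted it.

After op 1 (delete): buffer="wn" (len 2), cursors c1@0 c2@0, authorship ..
After op 2 (add_cursor(1)): buffer="wn" (len 2), cursors c1@0 c2@0 c3@1, authorship ..
After op 3 (add_cursor(2)): buffer="wn" (len 2), cursors c1@0 c2@0 c3@1 c4@2, authorship ..
After op 4 (move_left): buffer="wn" (len 2), cursors c1@0 c2@0 c3@0 c4@1, authorship ..
After op 5 (move_left): buffer="wn" (len 2), cursors c1@0 c2@0 c3@0 c4@0, authorship ..
After op 6 (insert('q')): buffer="qqqqwn" (len 6), cursors c1@4 c2@4 c3@4 c4@4, authorship 1234..
After op 7 (move_left): buffer="qqqqwn" (len 6), cursors c1@3 c2@3 c3@3 c4@3, authorship 1234..
Authorship (.=original, N=cursor N): 1 2 3 4 . .
Index 2: author = 3

Answer: cursor 3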